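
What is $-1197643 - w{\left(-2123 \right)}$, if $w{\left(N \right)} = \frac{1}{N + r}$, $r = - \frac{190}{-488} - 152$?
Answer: $- \frac{664697852971}{555005} \approx -1.1976 \cdot 10^{6}$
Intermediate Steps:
$r = - \frac{36993}{244}$ ($r = \left(-190\right) \left(- \frac{1}{488}\right) - 152 = \frac{95}{244} - 152 = - \frac{36993}{244} \approx -151.61$)
$w{\left(N \right)} = \frac{1}{- \frac{36993}{244} + N}$ ($w{\left(N \right)} = \frac{1}{N - \frac{36993}{244}} = \frac{1}{- \frac{36993}{244} + N}$)
$-1197643 - w{\left(-2123 \right)} = -1197643 - \frac{244}{-36993 + 244 \left(-2123\right)} = -1197643 - \frac{244}{-36993 - 518012} = -1197643 - \frac{244}{-555005} = -1197643 - 244 \left(- \frac{1}{555005}\right) = -1197643 - - \frac{244}{555005} = -1197643 + \frac{244}{555005} = - \frac{664697852971}{555005}$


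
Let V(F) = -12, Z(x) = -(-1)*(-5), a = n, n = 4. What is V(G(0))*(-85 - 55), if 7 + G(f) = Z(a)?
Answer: 1680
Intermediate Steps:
a = 4
Z(x) = -5 (Z(x) = -1*5 = -5)
G(f) = -12 (G(f) = -7 - 5 = -12)
V(G(0))*(-85 - 55) = -12*(-85 - 55) = -12*(-140) = 1680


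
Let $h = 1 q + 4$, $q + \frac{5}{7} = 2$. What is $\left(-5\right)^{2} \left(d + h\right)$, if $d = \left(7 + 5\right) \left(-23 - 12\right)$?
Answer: $- \frac{72575}{7} \approx -10368.0$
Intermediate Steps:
$q = \frac{9}{7}$ ($q = - \frac{5}{7} + 2 = \frac{9}{7} \approx 1.2857$)
$d = -420$ ($d = 12 \left(-35\right) = -420$)
$h = \frac{37}{7}$ ($h = 1 \cdot \frac{9}{7} + 4 = \frac{9}{7} + 4 = \frac{37}{7} \approx 5.2857$)
$\left(-5\right)^{2} \left(d + h\right) = \left(-5\right)^{2} \left(-420 + \frac{37}{7}\right) = 25 \left(- \frac{2903}{7}\right) = - \frac{72575}{7}$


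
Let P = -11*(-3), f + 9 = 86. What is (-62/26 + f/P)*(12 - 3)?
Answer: -6/13 ≈ -0.46154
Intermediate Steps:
f = 77 (f = -9 + 86 = 77)
P = 33
(-62/26 + f/P)*(12 - 3) = (-62/26 + 77/33)*(12 - 3) = (-62*1/26 + 77*(1/33))*9 = (-31/13 + 7/3)*9 = -2/39*9 = -6/13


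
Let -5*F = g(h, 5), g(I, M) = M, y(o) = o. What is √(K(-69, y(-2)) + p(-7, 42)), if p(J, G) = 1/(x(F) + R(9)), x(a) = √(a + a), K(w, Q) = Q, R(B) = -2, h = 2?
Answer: √((5 - 2*I*√2)/(-2 + I*√2)) ≈ 0.077054 - 1.5295*I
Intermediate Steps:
F = -1 (F = -⅕*5 = -1)
x(a) = √2*√a (x(a) = √(2*a) = √2*√a)
p(J, G) = 1/(-2 + I*√2) (p(J, G) = 1/(√2*√(-1) - 2) = 1/(√2*I - 2) = 1/(I*√2 - 2) = 1/(-2 + I*√2))
√(K(-69, y(-2)) + p(-7, 42)) = √(-2 + (-⅓ - I*√2/6)) = √(-7/3 - I*√2/6)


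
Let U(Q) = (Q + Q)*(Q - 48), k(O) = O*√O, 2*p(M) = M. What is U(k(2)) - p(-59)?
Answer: 91/2 - 192*√2 ≈ -226.03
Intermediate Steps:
p(M) = M/2
k(O) = O^(3/2)
U(Q) = 2*Q*(-48 + Q) (U(Q) = (2*Q)*(-48 + Q) = 2*Q*(-48 + Q))
U(k(2)) - p(-59) = 2*2^(3/2)*(-48 + 2^(3/2)) - (-59)/2 = 2*(2*√2)*(-48 + 2*√2) - 1*(-59/2) = 4*√2*(-48 + 2*√2) + 59/2 = 59/2 + 4*√2*(-48 + 2*√2)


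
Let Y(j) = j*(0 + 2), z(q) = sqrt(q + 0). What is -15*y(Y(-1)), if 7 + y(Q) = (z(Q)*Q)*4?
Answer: 105 + 120*I*sqrt(2) ≈ 105.0 + 169.71*I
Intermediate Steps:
z(q) = sqrt(q)
Y(j) = 2*j (Y(j) = j*2 = 2*j)
y(Q) = -7 + 4*Q**(3/2) (y(Q) = -7 + (sqrt(Q)*Q)*4 = -7 + Q**(3/2)*4 = -7 + 4*Q**(3/2))
-15*y(Y(-1)) = -15*(-7 + 4*(2*(-1))**(3/2)) = -15*(-7 + 4*(-2)**(3/2)) = -15*(-7 + 4*(-2*I*sqrt(2))) = -15*(-7 - 8*I*sqrt(2)) = 105 + 120*I*sqrt(2)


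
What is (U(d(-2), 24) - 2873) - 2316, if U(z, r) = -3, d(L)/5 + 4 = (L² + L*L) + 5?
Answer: -5192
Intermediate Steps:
d(L) = 5 + 10*L² (d(L) = -20 + 5*((L² + L*L) + 5) = -20 + 5*((L² + L²) + 5) = -20 + 5*(2*L² + 5) = -20 + 5*(5 + 2*L²) = -20 + (25 + 10*L²) = 5 + 10*L²)
(U(d(-2), 24) - 2873) - 2316 = (-3 - 2873) - 2316 = -2876 - 2316 = -5192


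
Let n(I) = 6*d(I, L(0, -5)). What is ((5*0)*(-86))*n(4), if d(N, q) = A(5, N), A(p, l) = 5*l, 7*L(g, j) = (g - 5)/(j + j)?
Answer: 0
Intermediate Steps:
L(g, j) = (-5 + g)/(14*j) (L(g, j) = ((g - 5)/(j + j))/7 = ((-5 + g)/((2*j)))/7 = ((-5 + g)*(1/(2*j)))/7 = ((-5 + g)/(2*j))/7 = (-5 + g)/(14*j))
d(N, q) = 5*N
n(I) = 30*I (n(I) = 6*(5*I) = 30*I)
((5*0)*(-86))*n(4) = ((5*0)*(-86))*(30*4) = (0*(-86))*120 = 0*120 = 0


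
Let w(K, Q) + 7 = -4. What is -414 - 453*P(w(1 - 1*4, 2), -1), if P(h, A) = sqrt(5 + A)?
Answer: -1320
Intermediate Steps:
w(K, Q) = -11 (w(K, Q) = -7 - 4 = -11)
-414 - 453*P(w(1 - 1*4, 2), -1) = -414 - 453*sqrt(5 - 1) = -414 - 453*sqrt(4) = -414 - 453*2 = -414 - 906 = -1320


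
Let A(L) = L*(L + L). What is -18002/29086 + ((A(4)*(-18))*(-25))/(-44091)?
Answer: -67364699/71246157 ≈ -0.94552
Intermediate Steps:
A(L) = 2*L² (A(L) = L*(2*L) = 2*L²)
-18002/29086 + ((A(4)*(-18))*(-25))/(-44091) = -18002/29086 + (((2*4²)*(-18))*(-25))/(-44091) = -18002*1/29086 + (((2*16)*(-18))*(-25))*(-1/44091) = -9001/14543 + ((32*(-18))*(-25))*(-1/44091) = -9001/14543 - 576*(-25)*(-1/44091) = -9001/14543 + 14400*(-1/44091) = -9001/14543 - 1600/4899 = -67364699/71246157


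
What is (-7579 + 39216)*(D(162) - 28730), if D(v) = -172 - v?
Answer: -919497768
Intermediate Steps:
(-7579 + 39216)*(D(162) - 28730) = (-7579 + 39216)*((-172 - 1*162) - 28730) = 31637*((-172 - 162) - 28730) = 31637*(-334 - 28730) = 31637*(-29064) = -919497768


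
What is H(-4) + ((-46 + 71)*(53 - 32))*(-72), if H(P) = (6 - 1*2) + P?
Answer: -37800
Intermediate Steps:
H(P) = 4 + P (H(P) = (6 - 2) + P = 4 + P)
H(-4) + ((-46 + 71)*(53 - 32))*(-72) = (4 - 4) + ((-46 + 71)*(53 - 32))*(-72) = 0 + (25*21)*(-72) = 0 + 525*(-72) = 0 - 37800 = -37800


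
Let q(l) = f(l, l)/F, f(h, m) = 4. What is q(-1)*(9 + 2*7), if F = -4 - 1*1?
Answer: -92/5 ≈ -18.400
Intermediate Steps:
F = -5 (F = -4 - 1 = -5)
q(l) = -⅘ (q(l) = 4/(-5) = 4*(-⅕) = -⅘)
q(-1)*(9 + 2*7) = -4*(9 + 2*7)/5 = -4*(9 + 14)/5 = -⅘*23 = -92/5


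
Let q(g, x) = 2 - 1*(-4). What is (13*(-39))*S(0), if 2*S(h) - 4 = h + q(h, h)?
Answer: -2535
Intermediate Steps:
q(g, x) = 6 (q(g, x) = 2 + 4 = 6)
S(h) = 5 + h/2 (S(h) = 2 + (h + 6)/2 = 2 + (6 + h)/2 = 2 + (3 + h/2) = 5 + h/2)
(13*(-39))*S(0) = (13*(-39))*(5 + (1/2)*0) = -507*(5 + 0) = -507*5 = -2535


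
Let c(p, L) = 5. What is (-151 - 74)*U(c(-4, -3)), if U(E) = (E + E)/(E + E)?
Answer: -225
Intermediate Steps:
U(E) = 1 (U(E) = (2*E)/((2*E)) = (2*E)*(1/(2*E)) = 1)
(-151 - 74)*U(c(-4, -3)) = (-151 - 74)*1 = -225*1 = -225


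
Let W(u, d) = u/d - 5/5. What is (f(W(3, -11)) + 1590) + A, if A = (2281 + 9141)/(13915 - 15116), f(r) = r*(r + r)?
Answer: 230149120/145321 ≈ 1583.7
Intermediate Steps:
W(u, d) = -1 + u/d (W(u, d) = u/d - 5*1/5 = u/d - 1 = -1 + u/d)
f(r) = 2*r**2 (f(r) = r*(2*r) = 2*r**2)
A = -11422/1201 (A = 11422/(-1201) = 11422*(-1/1201) = -11422/1201 ≈ -9.5104)
(f(W(3, -11)) + 1590) + A = (2*((3 - 1*(-11))/(-11))**2 + 1590) - 11422/1201 = (2*(-(3 + 11)/11)**2 + 1590) - 11422/1201 = (2*(-1/11*14)**2 + 1590) - 11422/1201 = (2*(-14/11)**2 + 1590) - 11422/1201 = (2*(196/121) + 1590) - 11422/1201 = (392/121 + 1590) - 11422/1201 = 192782/121 - 11422/1201 = 230149120/145321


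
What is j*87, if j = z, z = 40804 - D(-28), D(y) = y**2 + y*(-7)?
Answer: 3464688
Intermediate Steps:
D(y) = y**2 - 7*y
z = 39824 (z = 40804 - (-28)*(-7 - 28) = 40804 - (-28)*(-35) = 40804 - 1*980 = 40804 - 980 = 39824)
j = 39824
j*87 = 39824*87 = 3464688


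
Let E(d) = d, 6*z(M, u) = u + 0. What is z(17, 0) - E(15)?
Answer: -15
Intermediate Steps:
z(M, u) = u/6 (z(M, u) = (u + 0)/6 = u/6)
z(17, 0) - E(15) = (⅙)*0 - 1*15 = 0 - 15 = -15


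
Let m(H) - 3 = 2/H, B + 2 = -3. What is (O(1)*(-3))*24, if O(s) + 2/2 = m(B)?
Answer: -576/5 ≈ -115.20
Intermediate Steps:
B = -5 (B = -2 - 3 = -5)
m(H) = 3 + 2/H
O(s) = 8/5 (O(s) = -1 + (3 + 2/(-5)) = -1 + (3 + 2*(-⅕)) = -1 + (3 - ⅖) = -1 + 13/5 = 8/5)
(O(1)*(-3))*24 = ((8/5)*(-3))*24 = -24/5*24 = -576/5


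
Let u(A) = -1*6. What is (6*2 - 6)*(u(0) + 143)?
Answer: 822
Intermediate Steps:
u(A) = -6
(6*2 - 6)*(u(0) + 143) = (6*2 - 6)*(-6 + 143) = (12 - 6)*137 = 6*137 = 822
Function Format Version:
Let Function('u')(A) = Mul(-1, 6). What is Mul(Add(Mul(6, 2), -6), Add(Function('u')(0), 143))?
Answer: 822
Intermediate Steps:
Function('u')(A) = -6
Mul(Add(Mul(6, 2), -6), Add(Function('u')(0), 143)) = Mul(Add(Mul(6, 2), -6), Add(-6, 143)) = Mul(Add(12, -6), 137) = Mul(6, 137) = 822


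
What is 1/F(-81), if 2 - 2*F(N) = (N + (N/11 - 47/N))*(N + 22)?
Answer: -1782/4612903 ≈ -0.00038631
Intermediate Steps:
F(N) = 1 - (22 + N)*(-47/N + 12*N/11)/2 (F(N) = 1 - (N + (N/11 - 47/N))*(N + 22)/2 = 1 - (N + (N*(1/11) - 47/N))*(22 + N)/2 = 1 - (N + (N/11 - 47/N))*(22 + N)/2 = 1 - (N + (-47/N + N/11))*(22 + N)/2 = 1 - (-47/N + 12*N/11)*(22 + N)/2 = 1 - (22 + N)*(-47/N + 12*N/11)/2)
1/F(-81) = 1/((1/22)*(11374 - 1*(-81)*(-539 + 12*(-81)**2 + 264*(-81)))/(-81)) = 1/((1/22)*(-1/81)*(11374 - 1*(-81)*(-539 + 12*6561 - 21384))) = 1/((1/22)*(-1/81)*(11374 - 1*(-81)*(-539 + 78732 - 21384))) = 1/((1/22)*(-1/81)*(11374 - 1*(-81)*56809)) = 1/((1/22)*(-1/81)*(11374 + 4601529)) = 1/((1/22)*(-1/81)*4612903) = 1/(-4612903/1782) = -1782/4612903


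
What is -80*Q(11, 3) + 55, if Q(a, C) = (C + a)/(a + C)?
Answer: -25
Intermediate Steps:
Q(a, C) = 1 (Q(a, C) = (C + a)/(C + a) = 1)
-80*Q(11, 3) + 55 = -80*1 + 55 = -80 + 55 = -25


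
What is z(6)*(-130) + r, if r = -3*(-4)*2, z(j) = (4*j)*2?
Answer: -6216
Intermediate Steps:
z(j) = 8*j
r = 24 (r = 12*2 = 24)
z(6)*(-130) + r = (8*6)*(-130) + 24 = 48*(-130) + 24 = -6240 + 24 = -6216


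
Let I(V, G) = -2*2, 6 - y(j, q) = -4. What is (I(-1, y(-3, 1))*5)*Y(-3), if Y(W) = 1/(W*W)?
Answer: -20/9 ≈ -2.2222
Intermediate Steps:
y(j, q) = 10 (y(j, q) = 6 - 1*(-4) = 6 + 4 = 10)
Y(W) = W**(-2) (Y(W) = 1/(W**2) = W**(-2))
I(V, G) = -4
(I(-1, y(-3, 1))*5)*Y(-3) = -4*5/(-3)**2 = -20*1/9 = -20/9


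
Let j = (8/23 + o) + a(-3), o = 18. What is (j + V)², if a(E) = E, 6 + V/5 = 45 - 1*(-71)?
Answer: 169078009/529 ≈ 3.1962e+5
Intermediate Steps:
V = 550 (V = -30 + 5*(45 - 1*(-71)) = -30 + 5*(45 + 71) = -30 + 5*116 = -30 + 580 = 550)
j = 353/23 (j = (8/23 + 18) - 3 = 422/23 - 3 = 353/23 ≈ 15.348)
(j + V)² = (353/23 + 550)² = (13003/23)² = 169078009/529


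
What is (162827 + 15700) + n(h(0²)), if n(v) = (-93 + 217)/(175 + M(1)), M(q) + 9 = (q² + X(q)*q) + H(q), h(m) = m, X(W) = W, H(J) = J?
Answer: 30171187/169 ≈ 1.7853e+5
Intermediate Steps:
M(q) = -9 + q + 2*q² (M(q) = -9 + ((q² + q*q) + q) = -9 + ((q² + q²) + q) = -9 + (2*q² + q) = -9 + (q + 2*q²) = -9 + q + 2*q²)
n(v) = 124/169 (n(v) = (-93 + 217)/(175 + (-9 + 1 + 2*1²)) = 124/(175 + (-9 + 1 + 2*1)) = 124/(175 + (-9 + 1 + 2)) = 124/(175 - 6) = 124/169)
(162827 + 15700) + n(h(0²)) = (162827 + 15700) + 124/169 = 178527 + 124/169 = 30171187/169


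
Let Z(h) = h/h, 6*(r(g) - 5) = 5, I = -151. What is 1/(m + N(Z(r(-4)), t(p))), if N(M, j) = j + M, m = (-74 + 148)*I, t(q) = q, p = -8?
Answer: -1/11181 ≈ -8.9437e-5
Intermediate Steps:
r(g) = 35/6 (r(g) = 5 + (⅙)*5 = 5 + ⅚ = 35/6)
Z(h) = 1
m = -11174 (m = (-74 + 148)*(-151) = 74*(-151) = -11174)
N(M, j) = M + j
1/(m + N(Z(r(-4)), t(p))) = 1/(-11174 + (1 - 8)) = 1/(-11174 - 7) = 1/(-11181) = -1/11181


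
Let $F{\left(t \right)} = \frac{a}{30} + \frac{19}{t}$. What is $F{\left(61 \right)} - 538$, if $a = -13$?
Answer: $- \frac{984763}{1830} \approx -538.12$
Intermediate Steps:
$F{\left(t \right)} = - \frac{13}{30} + \frac{19}{t}$
$F{\left(61 \right)} - 538 = \left(- \frac{13}{30} + \frac{19}{61}\right) - 538 = - \frac{223}{1830} - 538 = - \frac{984763}{1830}$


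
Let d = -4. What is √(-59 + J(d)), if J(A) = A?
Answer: 3*I*√7 ≈ 7.9373*I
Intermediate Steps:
√(-59 + J(d)) = √(-59 - 4) = √(-63) = 3*I*√7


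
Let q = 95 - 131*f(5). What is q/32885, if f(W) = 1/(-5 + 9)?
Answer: 249/131540 ≈ 0.0018930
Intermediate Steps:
f(W) = 1/4
q = 249/4 (q = 95 - 131*1/4 = 95 - 131/4 = 249/4 ≈ 62.250)
q/32885 = (249/4)/32885 = (249/4)*(1/32885) = 249/131540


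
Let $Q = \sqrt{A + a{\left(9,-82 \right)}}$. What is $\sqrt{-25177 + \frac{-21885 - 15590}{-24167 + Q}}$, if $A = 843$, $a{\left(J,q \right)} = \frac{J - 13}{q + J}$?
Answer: $\frac{\sqrt{-44414301132 + 25177 \sqrt{4492639}}}{\sqrt{1764191 - \sqrt{4492639}}} \approx 158.67 i$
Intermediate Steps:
$a{\left(J,q \right)} = \frac{-13 + J}{J + q}$
$Q = \frac{\sqrt{4492639}}{73}$ ($Q = \sqrt{843 + \frac{-13 + 9}{9 - 82}} = \sqrt{843 + \frac{1}{-73} \left(-4\right)} = \sqrt{843 - - \frac{4}{73}} = \sqrt{843 + \frac{4}{73}} = \sqrt{\frac{61543}{73}} = \frac{\sqrt{4492639}}{73} \approx 29.035$)
$\sqrt{-25177 + \frac{-21885 - 15590}{-24167 + Q}} = \sqrt{-25177 + \frac{-21885 - 15590}{-24167 + \frac{\sqrt{4492639}}{73}}} = \sqrt{-25177 - \frac{37475}{-24167 + \frac{\sqrt{4492639}}{73}}}$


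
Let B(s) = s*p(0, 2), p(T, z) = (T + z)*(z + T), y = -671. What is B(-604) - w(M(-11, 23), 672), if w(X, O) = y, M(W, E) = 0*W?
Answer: -1745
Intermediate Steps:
M(W, E) = 0
p(T, z) = (T + z)² (p(T, z) = (T + z)*(T + z) = (T + z)²)
w(X, O) = -671
B(s) = 4*s (B(s) = s*(0 + 2)² = s*2² = s*4 = 4*s)
B(-604) - w(M(-11, 23), 672) = 4*(-604) - 1*(-671) = -2416 + 671 = -1745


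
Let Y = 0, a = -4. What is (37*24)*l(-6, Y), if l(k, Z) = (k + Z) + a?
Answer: -8880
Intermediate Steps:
l(k, Z) = -4 + Z + k (l(k, Z) = (k + Z) - 4 = (Z + k) - 4 = -4 + Z + k)
(37*24)*l(-6, Y) = (37*24)*(-4 + 0 - 6) = 888*(-10) = -8880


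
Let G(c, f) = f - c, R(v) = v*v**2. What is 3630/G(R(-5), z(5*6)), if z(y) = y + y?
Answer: 726/37 ≈ 19.622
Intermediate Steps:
z(y) = 2*y
R(v) = v**3
3630/G(R(-5), z(5*6)) = 3630/(2*(5*6) - 1*(-5)**3) = 3630/(2*30 - 1*(-125)) = 3630/(60 + 125) = 3630/185 = 3630*(1/185) = 726/37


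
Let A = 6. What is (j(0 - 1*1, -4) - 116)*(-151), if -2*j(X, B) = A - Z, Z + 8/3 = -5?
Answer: 111287/6 ≈ 18548.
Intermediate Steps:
Z = -23/3 (Z = -8/3 - 5 = -23/3 ≈ -7.6667)
j(X, B) = -41/6 (j(X, B) = -(6 - 1*(-23/3))/2 = -(6 + 23/3)/2 = -½*41/3 = -41/6)
(j(0 - 1*1, -4) - 116)*(-151) = (-41/6 - 116)*(-151) = -737/6*(-151) = 111287/6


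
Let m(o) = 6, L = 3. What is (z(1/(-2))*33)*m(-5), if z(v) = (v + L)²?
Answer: 2475/2 ≈ 1237.5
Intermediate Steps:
z(v) = (3 + v)² (z(v) = (v + 3)² = (3 + v)²)
(z(1/(-2))*33)*m(-5) = ((3 + 1/(-2))²*33)*6 = ((3 - ½)²*33)*6 = ((5/2)²*33)*6 = ((25/4)*33)*6 = (825/4)*6 = 2475/2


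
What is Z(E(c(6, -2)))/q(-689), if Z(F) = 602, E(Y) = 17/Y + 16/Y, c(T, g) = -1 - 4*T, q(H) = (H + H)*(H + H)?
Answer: 301/949442 ≈ 0.00031703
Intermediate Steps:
q(H) = 4*H² (q(H) = (2*H)*(2*H) = 4*H²)
E(Y) = 33/Y
Z(E(c(6, -2)))/q(-689) = 602/((4*(-689)²)) = 602/((4*474721)) = 602/1898884 = 602*(1/1898884) = 301/949442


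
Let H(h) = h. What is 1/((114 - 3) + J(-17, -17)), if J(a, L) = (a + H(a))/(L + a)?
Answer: 1/112 ≈ 0.0089286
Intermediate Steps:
J(a, L) = 2*a/(L + a) (J(a, L) = (a + a)/(L + a) = (2*a)/(L + a) = 2*a/(L + a))
1/((114 - 3) + J(-17, -17)) = 1/((114 - 3) + 2*(-17)/(-17 - 17)) = 1/(111 + 2*(-17)/(-34)) = 1/(111 + 2*(-17)*(-1/34)) = 1/(111 + 1) = 1/112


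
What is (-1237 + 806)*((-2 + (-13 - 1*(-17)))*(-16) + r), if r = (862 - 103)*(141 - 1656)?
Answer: 495614227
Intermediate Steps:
r = -1149885 (r = 759*(-1515) = -1149885)
(-1237 + 806)*((-2 + (-13 - 1*(-17)))*(-16) + r) = (-1237 + 806)*((-2 + (-13 - 1*(-17)))*(-16) - 1149885) = -431*((-2 + (-13 + 17))*(-16) - 1149885) = -431*((-2 + 4)*(-16) - 1149885) = -431*(2*(-16) - 1149885) = -431*(-32 - 1149885) = -431*(-1149917) = 495614227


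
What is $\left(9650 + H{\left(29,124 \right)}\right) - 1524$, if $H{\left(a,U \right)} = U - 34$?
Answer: $8216$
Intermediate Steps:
$H{\left(a,U \right)} = -34 + U$ ($H{\left(a,U \right)} = U - 34 = -34 + U$)
$\left(9650 + H{\left(29,124 \right)}\right) - 1524 = \left(9650 + \left(-34 + 124\right)\right) - 1524 = \left(9650 + 90\right) - 1524 = 9740 - 1524 = 8216$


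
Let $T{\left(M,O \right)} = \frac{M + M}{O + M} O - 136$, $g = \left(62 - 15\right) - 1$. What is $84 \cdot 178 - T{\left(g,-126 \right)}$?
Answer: $\frac{149431}{10} \approx 14943.0$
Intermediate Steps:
$g = 46$ ($g = 47 - 1 = 46$)
$T{\left(M,O \right)} = -136 + \frac{2 M O}{M + O}$ ($T{\left(M,O \right)} = \frac{2 M}{M + O} O - 136 = \frac{2 M O}{M + O} - 136 = -136 + \frac{2 M O}{M + O}$)
$84 \cdot 178 - T{\left(g,-126 \right)} = 84 \cdot 178 - \frac{2 \left(\left(-68\right) 46 - -8568 + 46 \left(-126\right)\right)}{46 - 126} = 14952 - \frac{2 \left(-3128 + 8568 - 5796\right)}{-80} = 14952 - 2 \left(- \frac{1}{80}\right) \left(-356\right) = 14952 - \frac{89}{10} = \frac{149431}{10}$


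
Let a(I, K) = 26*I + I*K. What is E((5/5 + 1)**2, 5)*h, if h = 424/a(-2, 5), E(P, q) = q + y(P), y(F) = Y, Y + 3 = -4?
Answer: 424/31 ≈ 13.677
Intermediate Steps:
Y = -7 (Y = -3 - 4 = -7)
y(F) = -7
E(P, q) = -7 + q (E(P, q) = q - 7 = -7 + q)
h = -212/31 (h = 424/((-2*(26 + 5))) = 424/((-2*31)) = 424/(-62) = 424*(-1/62) = -212/31 ≈ -6.8387)
E((5/5 + 1)**2, 5)*h = (-7 + 5)*(-212/31) = -2*(-212/31) = 424/31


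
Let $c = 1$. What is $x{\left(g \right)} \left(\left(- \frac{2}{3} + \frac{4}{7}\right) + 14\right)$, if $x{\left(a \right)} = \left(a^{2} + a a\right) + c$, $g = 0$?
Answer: $\frac{292}{21} \approx 13.905$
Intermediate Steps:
$x{\left(a \right)} = 1 + 2 a^{2}$ ($x{\left(a \right)} = \left(a^{2} + a a\right) + 1 = \left(a^{2} + a^{2}\right) + 1 = 2 a^{2} + 1 = 1 + 2 a^{2}$)
$x{\left(g \right)} \left(\left(- \frac{2}{3} + \frac{4}{7}\right) + 14\right) = \left(1 + 2 \cdot 0^{2}\right) \left(\left(- \frac{2}{3} + \frac{4}{7}\right) + 14\right) = \left(1 + 2 \cdot 0\right) \left(\left(\left(-2\right) \frac{1}{3} + 4 \cdot \frac{1}{7}\right) + 14\right) = \left(1 + 0\right) \left(\left(- \frac{2}{3} + \frac{4}{7}\right) + 14\right) = 1 \left(- \frac{2}{21} + 14\right) = 1 \cdot \frac{292}{21} = \frac{292}{21}$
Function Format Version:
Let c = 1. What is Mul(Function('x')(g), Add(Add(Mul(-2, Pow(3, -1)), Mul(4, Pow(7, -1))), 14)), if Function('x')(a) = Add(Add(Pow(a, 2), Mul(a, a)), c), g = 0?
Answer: Rational(292, 21) ≈ 13.905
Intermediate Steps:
Function('x')(a) = Add(1, Mul(2, Pow(a, 2))) (Function('x')(a) = Add(Add(Pow(a, 2), Mul(a, a)), 1) = Add(Add(Pow(a, 2), Pow(a, 2)), 1) = Add(Mul(2, Pow(a, 2)), 1) = Add(1, Mul(2, Pow(a, 2))))
Mul(Function('x')(g), Add(Add(Mul(-2, Pow(3, -1)), Mul(4, Pow(7, -1))), 14)) = Mul(Add(1, Mul(2, Pow(0, 2))), Add(Add(Mul(-2, Pow(3, -1)), Mul(4, Pow(7, -1))), 14)) = Mul(Add(1, Mul(2, 0)), Add(Add(Mul(-2, Rational(1, 3)), Mul(4, Rational(1, 7))), 14)) = Mul(Add(1, 0), Add(Add(Rational(-2, 3), Rational(4, 7)), 14)) = Mul(1, Add(Rational(-2, 21), 14)) = Mul(1, Rational(292, 21)) = Rational(292, 21)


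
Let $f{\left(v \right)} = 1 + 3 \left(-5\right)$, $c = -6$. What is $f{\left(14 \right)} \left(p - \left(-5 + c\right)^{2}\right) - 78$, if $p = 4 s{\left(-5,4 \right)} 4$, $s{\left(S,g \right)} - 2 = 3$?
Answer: $496$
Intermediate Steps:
$s{\left(S,g \right)} = 5$ ($s{\left(S,g \right)} = 2 + 3 = 5$)
$f{\left(v \right)} = -14$ ($f{\left(v \right)} = 1 - 15 = -14$)
$p = 80$ ($p = 4 \cdot 5 \cdot 4 = 20 \cdot 4 = 80$)
$f{\left(14 \right)} \left(p - \left(-5 + c\right)^{2}\right) - 78 = - 14 \left(80 - \left(-5 - 6\right)^{2}\right) - 78 = - 14 \left(80 - \left(-11\right)^{2}\right) - 78 = - 14 \left(80 - 121\right) - 78 = \left(-14\right) \left(-41\right) - 78 = 574 - 78 = 496$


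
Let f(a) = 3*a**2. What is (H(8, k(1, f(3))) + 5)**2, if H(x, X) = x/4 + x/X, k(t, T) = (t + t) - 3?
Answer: 1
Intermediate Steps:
k(t, T) = -3 + 2*t (k(t, T) = 2*t - 3 = -3 + 2*t)
H(x, X) = x/4 + x/X (H(x, X) = x*(1/4) + x/X = x/4 + x/X)
(H(8, k(1, f(3))) + 5)**2 = (((1/4)*8 + 8/(-3 + 2*1)) + 5)**2 = ((2 + 8/(-3 + 2)) + 5)**2 = ((2 + 8/(-1)) + 5)**2 = ((2 + 8*(-1)) + 5)**2 = ((2 - 8) + 5)**2 = (-6 + 5)**2 = (-1)**2 = 1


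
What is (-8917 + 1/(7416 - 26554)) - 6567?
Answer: -296332793/19138 ≈ -15484.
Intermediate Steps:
(-8917 + 1/(7416 - 26554)) - 6567 = (-8917 + 1/(-19138)) - 6567 = (-8917 - 1/19138) - 6567 = -170653547/19138 - 6567 = -296332793/19138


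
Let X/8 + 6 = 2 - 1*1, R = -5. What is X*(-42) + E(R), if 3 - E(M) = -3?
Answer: 1686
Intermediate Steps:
E(M) = 6 (E(M) = 3 - 1*(-3) = 3 + 3 = 6)
X = -40 (X = -48 + 8*(2 - 1*1) = -48 + 8*(2 - 1) = -48 + 8*1 = -48 + 8 = -40)
X*(-42) + E(R) = -40*(-42) + 6 = 1680 + 6 = 1686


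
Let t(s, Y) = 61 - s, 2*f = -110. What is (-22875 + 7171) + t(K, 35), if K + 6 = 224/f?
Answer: -859811/55 ≈ -15633.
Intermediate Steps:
f = -55 (f = (½)*(-110) = -55)
K = -554/55 (K = -6 + 224/(-55) = -6 + 224*(-1/55) = -6 - 224/55 = -554/55 ≈ -10.073)
(-22875 + 7171) + t(K, 35) = (-22875 + 7171) + (61 - 1*(-554/55)) = -15704 + (61 + 554/55) = -15704 + 3909/55 = -859811/55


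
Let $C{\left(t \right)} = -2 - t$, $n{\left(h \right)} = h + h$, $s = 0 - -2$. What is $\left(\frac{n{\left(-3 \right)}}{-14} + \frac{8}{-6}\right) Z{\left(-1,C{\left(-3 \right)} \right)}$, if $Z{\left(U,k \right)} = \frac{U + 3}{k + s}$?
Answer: $- \frac{38}{63} \approx -0.60317$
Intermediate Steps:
$s = 2$ ($s = 0 + 2 = 2$)
$n{\left(h \right)} = 2 h$
$Z{\left(U,k \right)} = \frac{3 + U}{2 + k}$ ($Z{\left(U,k \right)} = \frac{U + 3}{k + 2} = \frac{3 + U}{2 + k}$)
$\left(\frac{n{\left(-3 \right)}}{-14} + \frac{8}{-6}\right) Z{\left(-1,C{\left(-3 \right)} \right)} = \left(\frac{2 \left(-3\right)}{-14} + \frac{8}{-6}\right) \frac{3 - 1}{2 - -1} = \left(\left(-6\right) \left(- \frac{1}{14}\right) + 8 \left(- \frac{1}{6}\right)\right) \frac{1}{2 + \left(-2 + 3\right)} 2 = \left(\frac{3}{7} - \frac{4}{3}\right) \frac{1}{2 + 1} \cdot 2 = - \frac{19 \cdot \frac{1}{3} \cdot 2}{21} = \left(- \frac{19}{21}\right) \frac{2}{3} = - \frac{38}{63}$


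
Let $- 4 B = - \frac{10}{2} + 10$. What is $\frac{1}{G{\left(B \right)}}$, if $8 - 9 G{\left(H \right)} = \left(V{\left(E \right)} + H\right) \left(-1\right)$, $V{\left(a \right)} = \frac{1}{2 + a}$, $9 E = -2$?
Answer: $\frac{16}{13} \approx 1.2308$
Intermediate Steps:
$E = - \frac{2}{9}$ ($E = \frac{1}{9} \left(-2\right) = - \frac{2}{9} \approx -0.22222$)
$B = - \frac{5}{4}$ ($B = - \frac{- \frac{10}{2} + 10}{4} = - \frac{\left(-10\right) \frac{1}{2} + 10}{4} = - \frac{-5 + 10}{4} = \left(- \frac{1}{4}\right) 5 = - \frac{5}{4} \approx -1.25$)
$G{\left(H \right)} = \frac{137}{144} + \frac{H}{9}$ ($G{\left(H \right)} = \frac{8}{9} - \frac{\left(\frac{1}{2 - \frac{2}{9}} + H\right) \left(-1\right)}{9} = \frac{8}{9} - \frac{\left(\frac{1}{\frac{16}{9}} + H\right) \left(-1\right)}{9} = \frac{8}{9} - \frac{\left(\frac{9}{16} + H\right) \left(-1\right)}{9} = \frac{8}{9} - \frac{- \frac{9}{16} - H}{9} = \frac{8}{9} + \left(\frac{1}{16} + \frac{H}{9}\right) = \frac{137}{144} + \frac{H}{9}$)
$\frac{1}{G{\left(B \right)}} = \frac{1}{\frac{137}{144} + \frac{1}{9} \left(- \frac{5}{4}\right)} = \frac{1}{\frac{137}{144} - \frac{5}{36}} = \frac{1}{\frac{13}{16}} = \frac{16}{13}$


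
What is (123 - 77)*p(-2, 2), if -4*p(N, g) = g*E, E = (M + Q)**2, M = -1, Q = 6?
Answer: -575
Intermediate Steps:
E = 25 (E = (-1 + 6)**2 = 5**2 = 25)
p(N, g) = -25*g/4 (p(N, g) = -g*25/4 = -25*g/4)
(123 - 77)*p(-2, 2) = (123 - 77)*(-25/4*2) = 46*(-25/2) = -575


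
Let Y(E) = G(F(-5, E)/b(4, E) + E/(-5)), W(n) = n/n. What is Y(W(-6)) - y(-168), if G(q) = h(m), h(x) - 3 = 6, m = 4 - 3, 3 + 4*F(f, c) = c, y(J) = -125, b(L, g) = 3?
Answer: 134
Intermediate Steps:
F(f, c) = -¾ + c/4
m = 1
W(n) = 1
h(x) = 9 (h(x) = 3 + 6 = 9)
G(q) = 9
Y(E) = 9
Y(W(-6)) - y(-168) = 9 - 1*(-125) = 9 + 125 = 134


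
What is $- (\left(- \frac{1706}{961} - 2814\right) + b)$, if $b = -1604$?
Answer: $\frac{4247404}{961} \approx 4419.8$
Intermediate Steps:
$- (\left(- \frac{1706}{961} - 2814\right) + b) = - (\left(- \frac{1706}{961} - 2814\right) - 1604) = - (- \frac{2705960}{961} - 1604) = \left(-1\right) \left(- \frac{4247404}{961}\right) = \frac{4247404}{961}$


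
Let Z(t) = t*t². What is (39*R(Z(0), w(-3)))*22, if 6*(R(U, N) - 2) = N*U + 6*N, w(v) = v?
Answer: -858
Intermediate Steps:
Z(t) = t³
R(U, N) = 2 + N + N*U/6 (R(U, N) = 2 + (N*U + 6*N)/6 = 2 + (6*N + N*U)/6 = 2 + (N + N*U/6) = 2 + N + N*U/6)
(39*R(Z(0), w(-3)))*22 = (39*(2 - 3 + (⅙)*(-3)*0³))*22 = (39*(2 - 3 + (⅙)*(-3)*0))*22 = (39*(2 - 3 + 0))*22 = (39*(-1))*22 = -39*22 = -858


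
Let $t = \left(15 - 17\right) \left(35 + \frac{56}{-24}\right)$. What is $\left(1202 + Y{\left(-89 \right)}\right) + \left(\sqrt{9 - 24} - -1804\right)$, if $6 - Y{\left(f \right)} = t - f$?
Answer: $\frac{8965}{3} + i \sqrt{15} \approx 2988.3 + 3.873 i$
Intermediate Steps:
$t = - \frac{196}{3}$ ($t = - 2 \left(35 + 56 \left(- \frac{1}{24}\right)\right) = - 2 \left(35 - \frac{7}{3}\right) = \left(-2\right) \frac{98}{3} = - \frac{196}{3} \approx -65.333$)
$Y{\left(f \right)} = \frac{214}{3} + f$ ($Y{\left(f \right)} = 6 - \left(- \frac{196}{3} - f\right) = 6 + \left(\frac{196}{3} + f\right) = \frac{214}{3} + f$)
$\left(1202 + Y{\left(-89 \right)}\right) + \left(\sqrt{9 - 24} - -1804\right) = \left(1202 + \left(\frac{214}{3} - 89\right)\right) + \left(\sqrt{9 - 24} - -1804\right) = \left(1202 - \frac{53}{3}\right) + \left(\sqrt{-15} + 1804\right) = \frac{3553}{3} + \left(i \sqrt{15} + 1804\right) = \frac{3553}{3} + \left(1804 + i \sqrt{15}\right) = \frac{8965}{3} + i \sqrt{15}$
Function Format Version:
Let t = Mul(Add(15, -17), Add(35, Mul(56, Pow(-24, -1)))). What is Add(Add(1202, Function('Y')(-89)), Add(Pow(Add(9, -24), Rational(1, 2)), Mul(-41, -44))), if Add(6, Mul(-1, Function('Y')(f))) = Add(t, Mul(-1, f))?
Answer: Add(Rational(8965, 3), Mul(I, Pow(15, Rational(1, 2)))) ≈ Add(2988.3, Mul(3.8730, I))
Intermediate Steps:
t = Rational(-196, 3) (t = Mul(-2, Add(35, Mul(56, Rational(-1, 24)))) = Mul(-2, Add(35, Rational(-7, 3))) = Mul(-2, Rational(98, 3)) = Rational(-196, 3) ≈ -65.333)
Function('Y')(f) = Add(Rational(214, 3), f) (Function('Y')(f) = Add(6, Mul(-1, Add(Rational(-196, 3), Mul(-1, f)))) = Add(6, Add(Rational(196, 3), f)) = Add(Rational(214, 3), f))
Add(Add(1202, Function('Y')(-89)), Add(Pow(Add(9, -24), Rational(1, 2)), Mul(-41, -44))) = Add(Add(1202, Add(Rational(214, 3), -89)), Add(Pow(Add(9, -24), Rational(1, 2)), Mul(-41, -44))) = Add(Add(1202, Rational(-53, 3)), Add(Pow(-15, Rational(1, 2)), 1804)) = Add(Rational(3553, 3), Add(Mul(I, Pow(15, Rational(1, 2))), 1804)) = Add(Rational(3553, 3), Add(1804, Mul(I, Pow(15, Rational(1, 2))))) = Add(Rational(8965, 3), Mul(I, Pow(15, Rational(1, 2))))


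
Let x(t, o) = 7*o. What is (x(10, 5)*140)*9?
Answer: 44100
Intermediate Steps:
(x(10, 5)*140)*9 = ((7*5)*140)*9 = (35*140)*9 = 4900*9 = 44100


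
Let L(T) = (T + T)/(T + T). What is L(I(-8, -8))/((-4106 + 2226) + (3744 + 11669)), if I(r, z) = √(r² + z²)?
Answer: 1/13533 ≈ 7.3893e-5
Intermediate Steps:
L(T) = 1 (L(T) = (2*T)/((2*T)) = (2*T)*(1/(2*T)) = 1)
L(I(-8, -8))/((-4106 + 2226) + (3744 + 11669)) = 1/((-4106 + 2226) + (3744 + 11669)) = 1/(-1880 + 15413) = 1/13533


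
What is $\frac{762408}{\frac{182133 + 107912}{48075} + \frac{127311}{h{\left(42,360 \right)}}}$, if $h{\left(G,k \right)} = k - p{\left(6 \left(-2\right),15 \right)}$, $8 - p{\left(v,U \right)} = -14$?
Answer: $\frac{2477726886960}{1243702307} \approx 1992.2$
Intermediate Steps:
$p{\left(v,U \right)} = 22$ ($p{\left(v,U \right)} = 8 - -14 = 8 + 14 = 22$)
$h{\left(G,k \right)} = -22 + k$ ($h{\left(G,k \right)} = k - 22 = -22 + k$)
$\frac{762408}{\frac{182133 + 107912}{48075} + \frac{127311}{h{\left(42,360 \right)}}} = \frac{762408}{\frac{182133 + 107912}{48075} + \frac{127311}{-22 + 360}} = \frac{762408}{290045 \cdot \frac{1}{48075} + \frac{127311}{338}} = \frac{762408}{\frac{58009}{9615} + 127311 \cdot \frac{1}{338}} = \frac{762408}{\frac{58009}{9615} + \frac{127311}{338}} = \frac{762408}{\frac{1243702307}{3249870}} = 762408 \cdot \frac{3249870}{1243702307} = \frac{2477726886960}{1243702307}$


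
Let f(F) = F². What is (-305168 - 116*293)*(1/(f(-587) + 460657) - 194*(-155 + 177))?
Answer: 582789487062726/402613 ≈ 1.4475e+9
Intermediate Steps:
(-305168 - 116*293)*(1/(f(-587) + 460657) - 194*(-155 + 177)) = (-305168 - 116*293)*(1/((-587)² + 460657) - 194*(-155 + 177)) = (-305168 - 33988)*(1/(344569 + 460657) - 194*22) = -339156*(1/805226 - 4268) = -339156*(-3436704567/805226) = 582789487062726/402613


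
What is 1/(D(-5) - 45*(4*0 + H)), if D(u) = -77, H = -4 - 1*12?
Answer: 1/643 ≈ 0.0015552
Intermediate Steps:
H = -16 (H = -4 - 12 = -16)
1/(D(-5) - 45*(4*0 + H)) = 1/(-77 - 45*(4*0 - 16)) = 1/(-77 - 45*(0 - 16)) = 1/(-77 - 45*(-16)) = 1/(-77 + 720) = 1/643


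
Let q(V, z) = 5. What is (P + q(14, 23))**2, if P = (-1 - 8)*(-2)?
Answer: 529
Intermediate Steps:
P = 18 (P = -9*(-2) = 18)
(P + q(14, 23))**2 = (18 + 5)**2 = 23**2 = 529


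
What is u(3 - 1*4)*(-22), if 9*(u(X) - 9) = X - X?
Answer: -198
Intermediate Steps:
u(X) = 9 (u(X) = 9 + (X - X)/9 = 9 + (⅑)*0 = 9 + 0 = 9)
u(3 - 1*4)*(-22) = 9*(-22) = -198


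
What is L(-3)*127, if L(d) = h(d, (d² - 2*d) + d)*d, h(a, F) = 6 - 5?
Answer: -381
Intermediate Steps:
h(a, F) = 1
L(d) = d (L(d) = 1*d = d)
L(-3)*127 = -3*127 = -381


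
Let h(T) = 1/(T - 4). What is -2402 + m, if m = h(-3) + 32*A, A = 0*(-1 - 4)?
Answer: -16815/7 ≈ -2402.1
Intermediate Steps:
h(T) = 1/(-4 + T)
A = 0 (A = 0*(-5) = 0)
m = -⅐ (m = 1/(-4 - 3) + 32*0 = 1/(-7) + 0 = -⅐ + 0 = -⅐ ≈ -0.14286)
-2402 + m = -2402 - ⅐ = -16815/7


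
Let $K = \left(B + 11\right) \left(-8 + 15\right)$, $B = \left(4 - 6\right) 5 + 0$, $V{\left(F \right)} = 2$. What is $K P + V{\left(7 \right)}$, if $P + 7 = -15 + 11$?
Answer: $-75$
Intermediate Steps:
$B = -10$ ($B = \left(4 - 6\right) 5 + 0 = \left(-2\right) 5 + 0 = -10 + 0 = -10$)
$P = -11$ ($P = -7 + \left(-15 + 11\right) = -7 - 4 = -11$)
$K = 7$ ($K = \left(-10 + 11\right) \left(-8 + 15\right) = 1 \cdot 7 = 7$)
$K P + V{\left(7 \right)} = 7 \left(-11\right) + 2 = -77 + 2 = -75$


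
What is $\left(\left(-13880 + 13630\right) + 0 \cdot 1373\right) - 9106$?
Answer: $-9356$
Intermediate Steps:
$\left(\left(-13880 + 13630\right) + 0 \cdot 1373\right) - 9106 = \left(-250 + 0\right) - 9106 = -250 - 9106 = -9356$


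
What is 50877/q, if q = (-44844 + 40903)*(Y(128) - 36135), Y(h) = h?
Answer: 50877/141903587 ≈ 0.00035853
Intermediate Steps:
q = 141903587 (q = (-44844 + 40903)*(128 - 36135) = -3941*(-36007) = 141903587)
50877/q = 50877/141903587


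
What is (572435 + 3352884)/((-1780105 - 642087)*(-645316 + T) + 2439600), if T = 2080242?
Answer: -3925319/3475663838192 ≈ -1.1294e-6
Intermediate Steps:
(572435 + 3352884)/((-1780105 - 642087)*(-645316 + T) + 2439600) = (572435 + 3352884)/((-1780105 - 642087)*(-645316 + 2080242) + 2439600) = 3925319/(-2422192*1434926 + 2439600) = 3925319/(-3475666277792 + 2439600) = 3925319/(-3475663838192) = 3925319*(-1/3475663838192) = -3925319/3475663838192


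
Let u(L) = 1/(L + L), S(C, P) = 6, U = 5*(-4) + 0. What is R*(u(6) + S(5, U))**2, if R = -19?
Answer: -101251/144 ≈ -703.13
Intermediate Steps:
U = -20 (U = -20 + 0 = -20)
u(L) = 1/(2*L)
R*(u(6) + S(5, U))**2 = -19*((1/2)/6 + 6)**2 = -19*((1/2)*(1/6) + 6)**2 = -19*(1/12 + 6)**2 = -19*(73/12)**2 = -19*5329/144 = -101251/144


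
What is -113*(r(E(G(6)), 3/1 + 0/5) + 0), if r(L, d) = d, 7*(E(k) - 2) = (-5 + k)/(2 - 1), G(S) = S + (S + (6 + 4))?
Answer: -339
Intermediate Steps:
G(S) = 10 + 2*S (G(S) = S + (S + 10) = S + (10 + S) = 10 + 2*S)
E(k) = 9/7 + k/7 (E(k) = 2 + ((-5 + k)/(2 - 1))/7 = 2 + ((-5 + k)/1)/7 = 2 + ((-5 + k)*1)/7 = 2 + (-5 + k)/7 = 2 + (-5/7 + k/7) = 9/7 + k/7)
-113*(r(E(G(6)), 3/1 + 0/5) + 0) = -113*((3/1 + 0/5) + 0) = -113*((3*1 + 0*(1/5)) + 0) = -113*((3 + 0) + 0) = -113*(3 + 0) = -113*3 = -339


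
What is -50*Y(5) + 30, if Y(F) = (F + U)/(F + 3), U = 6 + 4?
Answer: -255/4 ≈ -63.750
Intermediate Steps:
U = 10
Y(F) = (10 + F)/(3 + F) (Y(F) = (F + 10)/(F + 3) = (10 + F)/(3 + F))
-50*Y(5) + 30 = -50*(10 + 5)/(3 + 5) + 30 = -50*15/8 + 30 = -375/4 + 30 = -255/4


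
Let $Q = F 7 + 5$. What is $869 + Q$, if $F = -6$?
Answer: $832$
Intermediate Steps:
$Q = -37$ ($Q = \left(-6\right) 7 + 5 = -42 + 5 = -37$)
$869 + Q = 869 - 37 = 832$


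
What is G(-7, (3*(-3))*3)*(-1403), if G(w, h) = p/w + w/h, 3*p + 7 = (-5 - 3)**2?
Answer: 650992/189 ≈ 3444.4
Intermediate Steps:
p = 19 (p = -7/3 + (-5 - 3)**2/3 = -7/3 + (1/3)*(-8)**2 = -7/3 + (1/3)*64 = -7/3 + 64/3 = 19)
G(w, h) = 19/w + w/h
G(-7, (3*(-3))*3)*(-1403) = (19/(-7) - 7/((3*(-3))*3))*(-1403) = (19*(-1/7) - 7/((-9*3)))*(-1403) = (-19/7 - 7/(-27))*(-1403) = (-19/7 - 7*(-1/27))*(-1403) = (-19/7 + 7/27)*(-1403) = -464/189*(-1403) = 650992/189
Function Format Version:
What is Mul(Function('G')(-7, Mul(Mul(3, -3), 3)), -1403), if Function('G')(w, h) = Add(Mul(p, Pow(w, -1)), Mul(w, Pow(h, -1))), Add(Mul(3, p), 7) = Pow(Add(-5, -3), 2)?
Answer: Rational(650992, 189) ≈ 3444.4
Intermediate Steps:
p = 19 (p = Add(Rational(-7, 3), Mul(Rational(1, 3), Pow(Add(-5, -3), 2))) = Add(Rational(-7, 3), Mul(Rational(1, 3), Pow(-8, 2))) = Add(Rational(-7, 3), Mul(Rational(1, 3), 64)) = Add(Rational(-7, 3), Rational(64, 3)) = 19)
Function('G')(w, h) = Add(Mul(19, Pow(w, -1)), Mul(w, Pow(h, -1)))
Mul(Function('G')(-7, Mul(Mul(3, -3), 3)), -1403) = Mul(Add(Mul(19, Pow(-7, -1)), Mul(-7, Pow(Mul(Mul(3, -3), 3), -1))), -1403) = Mul(Add(Mul(19, Rational(-1, 7)), Mul(-7, Pow(Mul(-9, 3), -1))), -1403) = Mul(Add(Rational(-19, 7), Mul(-7, Pow(-27, -1))), -1403) = Mul(Add(Rational(-19, 7), Mul(-7, Rational(-1, 27))), -1403) = Mul(Add(Rational(-19, 7), Rational(7, 27)), -1403) = Mul(Rational(-464, 189), -1403) = Rational(650992, 189)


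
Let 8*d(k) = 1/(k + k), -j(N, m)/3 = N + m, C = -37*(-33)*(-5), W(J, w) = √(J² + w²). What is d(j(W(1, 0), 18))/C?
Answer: 1/5567760 ≈ 1.7961e-7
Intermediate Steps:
C = -6105 (C = 1221*(-5) = -6105)
j(N, m) = -3*N - 3*m (j(N, m) = -3*(N + m) = -3*N - 3*m)
d(k) = 1/(16*k) (d(k) = 1/(8*(k + k)) = 1/(8*((2*k))) = (1/(2*k))/8 = 1/(16*k))
d(j(W(1, 0), 18))/C = (1/(16*(-3*√(1² + 0²) - 3*18)))/(-6105) = (1/(16*(-3*√(1 + 0) - 54)))*(-1/6105) = (1/(16*(-3*√1 - 54)))*(-1/6105) = (1/(16*(-3*1 - 54)))*(-1/6105) = (1/(16*(-3 - 54)))*(-1/6105) = ((1/16)/(-57))*(-1/6105) = ((1/16)*(-1/57))*(-1/6105) = -1/912*(-1/6105) = 1/5567760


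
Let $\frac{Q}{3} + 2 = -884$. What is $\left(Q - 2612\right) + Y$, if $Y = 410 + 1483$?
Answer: $-3377$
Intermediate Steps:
$Y = 1893$
$Q = -2658$ ($Q = -6 + 3 \left(-884\right) = -6 - 2652 = -2658$)
$\left(Q - 2612\right) + Y = \left(-2658 - 2612\right) + 1893 = -5270 + 1893 = -3377$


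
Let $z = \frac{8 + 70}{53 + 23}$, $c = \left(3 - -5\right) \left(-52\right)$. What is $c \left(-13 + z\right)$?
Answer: $\frac{94640}{19} \approx 4981.1$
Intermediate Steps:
$c = -416$ ($c = \left(3 + 5\right) \left(-52\right) = 8 \left(-52\right) = -416$)
$z = \frac{39}{38}$ ($z = \frac{78}{76} = 78 \cdot \frac{1}{76} = \frac{39}{38} \approx 1.0263$)
$c \left(-13 + z\right) = - 416 \left(-13 + \frac{39}{38}\right) = \left(-416\right) \left(- \frac{455}{38}\right) = \frac{94640}{19}$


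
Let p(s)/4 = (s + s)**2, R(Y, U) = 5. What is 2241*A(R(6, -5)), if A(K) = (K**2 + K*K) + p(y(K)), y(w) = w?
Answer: 1008450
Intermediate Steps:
p(s) = 16*s**2 (p(s) = 4*(s + s)**2 = 4*(2*s)**2 = 4*(4*s**2) = 16*s**2)
A(K) = 18*K**2 (A(K) = (K**2 + K*K) + 16*K**2 = (K**2 + K**2) + 16*K**2 = 2*K**2 + 16*K**2 = 18*K**2)
2241*A(R(6, -5)) = 2241*(18*5**2) = 2241*(18*25) = 2241*450 = 1008450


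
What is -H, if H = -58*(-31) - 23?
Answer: -1775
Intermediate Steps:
H = 1775 (H = 1798 - 23 = 1775)
-H = -1*1775 = -1775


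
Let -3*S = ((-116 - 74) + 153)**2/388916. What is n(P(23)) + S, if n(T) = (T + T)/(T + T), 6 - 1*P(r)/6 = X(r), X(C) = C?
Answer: 1165379/1166748 ≈ 0.99883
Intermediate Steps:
P(r) = 36 - 6*r
n(T) = 1 (n(T) = (2*T)/((2*T)) = (2*T)*(1/(2*T)) = 1)
S = -1369/1166748 (S = -((-116 - 74) + 153)**2/(3*388916) = -(-190 + 153)**2/(3*388916) = -(-37)**2/(3*388916) = -1369/(3*388916) = -1/3*1369/388916 = -1369/1166748 ≈ -0.0011733)
n(P(23)) + S = 1 - 1369/1166748 = 1165379/1166748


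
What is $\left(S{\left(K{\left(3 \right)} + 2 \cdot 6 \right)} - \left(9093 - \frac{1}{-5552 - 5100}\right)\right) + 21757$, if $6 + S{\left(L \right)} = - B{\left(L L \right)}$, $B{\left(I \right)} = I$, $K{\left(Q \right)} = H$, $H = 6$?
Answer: $\frac{131381767}{10652} \approx 12334.0$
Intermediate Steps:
$K{\left(Q \right)} = 6$
$S{\left(L \right)} = -6 - L^{2}$ ($S{\left(L \right)} = -6 - L L = -6 - L^{2}$)
$\left(S{\left(K{\left(3 \right)} + 2 \cdot 6 \right)} - \left(9093 - \frac{1}{-5552 - 5100}\right)\right) + 21757 = \left(\left(-6 - \left(6 + 2 \cdot 6\right)^{2}\right) - \left(9093 - \frac{1}{-5552 - 5100}\right)\right) + 21757 = \left(\left(-6 - \left(6 + 12\right)^{2}\right) - \left(9093 - \frac{1}{-10652}\right)\right) + 21757 = \left(\left(-6 - 18^{2}\right) - \frac{96858637}{10652}\right) + 21757 = \left(\left(-6 - 324\right) - \frac{96858637}{10652}\right) + 21757 = \left(-330 - \frac{96858637}{10652}\right) + 21757 = - \frac{100373797}{10652} + 21757 = \frac{131381767}{10652}$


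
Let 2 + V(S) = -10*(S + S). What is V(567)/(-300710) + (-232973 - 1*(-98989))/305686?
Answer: -9205809507/22980709265 ≈ -0.40059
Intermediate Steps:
V(S) = -2 - 20*S (V(S) = -2 - 10*(S + S) = -2 - 20*S)
V(567)/(-300710) + (-232973 - 1*(-98989))/305686 = (-2 - 20*567)/(-300710) + (-232973 - 1*(-98989))/305686 = (-2 - 11340)*(-1/300710) + (-232973 + 98989)*(1/305686) = -11342*(-1/300710) - 133984*1/305686 = 5671/150355 - 66992/152843 = -9205809507/22980709265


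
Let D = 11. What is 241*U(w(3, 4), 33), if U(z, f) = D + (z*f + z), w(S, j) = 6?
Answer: 51815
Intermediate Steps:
U(z, f) = 11 + z + f*z (U(z, f) = 11 + (z*f + z) = 11 + (f*z + z) = 11 + (z + f*z) = 11 + z + f*z)
241*U(w(3, 4), 33) = 241*(11 + 6 + 33*6) = 241*(11 + 6 + 198) = 241*215 = 51815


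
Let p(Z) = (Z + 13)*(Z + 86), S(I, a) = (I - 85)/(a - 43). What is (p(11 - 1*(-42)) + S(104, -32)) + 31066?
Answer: 3017981/75 ≈ 40240.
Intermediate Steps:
S(I, a) = (-85 + I)/(-43 + a)
p(Z) = (13 + Z)*(86 + Z)
(p(11 - 1*(-42)) + S(104, -32)) + 31066 = ((1118 + (11 - 1*(-42))² + 99*(11 - 1*(-42))) + (-85 + 104)/(-43 - 32)) + 31066 = ((1118 + (11 + 42)² + 99*(11 + 42)) + 19/(-75)) + 31066 = ((1118 + 53² + 99*53) - 1/75*19) + 31066 = ((1118 + 2809 + 5247) - 19/75) + 31066 = (9174 - 19/75) + 31066 = 688031/75 + 31066 = 3017981/75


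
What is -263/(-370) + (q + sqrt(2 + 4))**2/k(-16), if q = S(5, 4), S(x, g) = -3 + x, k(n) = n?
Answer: 127/1480 - sqrt(6)/4 ≈ -0.52656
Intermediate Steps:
q = 2 (q = -3 + 5 = 2)
-263/(-370) + (q + sqrt(2 + 4))**2/k(-16) = -263/(-370) + (2 + sqrt(2 + 4))**2/(-16) = -263*(-1/370) + (2 + sqrt(6))**2*(-1/16) = 263/370 - (2 + sqrt(6))**2/16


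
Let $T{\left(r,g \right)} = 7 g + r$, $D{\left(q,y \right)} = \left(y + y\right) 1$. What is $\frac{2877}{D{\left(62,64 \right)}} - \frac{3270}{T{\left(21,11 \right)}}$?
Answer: $- \frac{68307}{6272} \approx -10.891$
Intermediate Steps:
$D{\left(q,y \right)} = 2 y$ ($D{\left(q,y \right)} = 2 y 1 = 2 y$)
$T{\left(r,g \right)} = r + 7 g$
$\frac{2877}{D{\left(62,64 \right)}} - \frac{3270}{T{\left(21,11 \right)}} = \frac{2877}{2 \cdot 64} - \frac{3270}{21 + 7 \cdot 11} = \frac{2877}{128} - \frac{3270}{21 + 77} = 2877 \cdot \frac{1}{128} - \frac{3270}{98} = \frac{2877}{128} - \frac{1635}{49} = - \frac{68307}{6272}$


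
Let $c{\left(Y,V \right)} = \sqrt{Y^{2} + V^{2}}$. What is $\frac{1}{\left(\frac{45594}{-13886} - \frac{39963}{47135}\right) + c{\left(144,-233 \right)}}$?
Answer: $\frac{3656637450343320}{66390077777815269529} + \frac{4425537115350125 \sqrt{3001}}{66390077777815269529} \approx 0.0037068$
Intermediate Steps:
$c{\left(Y,V \right)} = \sqrt{V^{2} + Y^{2}}$
$\frac{1}{\left(\frac{45594}{-13886} - \frac{39963}{47135}\right) + c{\left(144,-233 \right)}} = \frac{1}{\left(\frac{45594}{-13886} - \frac{39963}{47135}\right) + \sqrt{\left(-233\right)^{2} + 144^{2}}} = \frac{1}{\left(45594 \left(- \frac{1}{13886}\right) - \frac{3633}{4285}\right) + \sqrt{54289 + 20736}} = \frac{1}{\left(- \frac{22797}{6943} - \frac{3633}{4285}\right) + \sqrt{75025}} = \frac{1}{- \frac{122909064}{29750755} + 5 \sqrt{3001}}$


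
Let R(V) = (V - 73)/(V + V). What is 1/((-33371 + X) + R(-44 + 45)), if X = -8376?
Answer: -1/41783 ≈ -2.3933e-5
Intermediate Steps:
R(V) = (-73 + V)/(2*V) (R(V) = (-73 + V)/((2*V)) = (-73 + V)*(1/(2*V)) = (-73 + V)/(2*V))
1/((-33371 + X) + R(-44 + 45)) = 1/((-33371 - 8376) + (-73 + (-44 + 45))/(2*(-44 + 45))) = 1/(-41747 + (½)*(-73 + 1)/1) = 1/(-41747 + (½)*1*(-72)) = 1/(-41747 - 36) = 1/(-41783) = -1/41783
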